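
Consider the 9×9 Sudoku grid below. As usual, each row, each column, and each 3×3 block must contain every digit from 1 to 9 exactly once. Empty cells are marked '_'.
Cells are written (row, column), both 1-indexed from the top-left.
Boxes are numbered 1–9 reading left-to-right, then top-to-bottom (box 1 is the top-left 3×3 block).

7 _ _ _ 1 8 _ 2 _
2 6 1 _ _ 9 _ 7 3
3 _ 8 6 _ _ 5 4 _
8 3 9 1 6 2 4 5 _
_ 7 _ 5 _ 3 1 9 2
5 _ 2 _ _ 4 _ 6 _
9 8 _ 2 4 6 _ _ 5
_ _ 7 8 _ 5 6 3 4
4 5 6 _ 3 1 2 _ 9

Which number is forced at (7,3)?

Row 7 already contains {2, 4, 5, 6, 8, 9}.
Column 3 already contains {1, 2, 6, 7, 8, 9}.
Its 3×3 block (box 7) already contains {4, 5, 6, 7, 8, 9}.
The only value from 1–9 not eliminated is 3, so (7,3) = 3.

3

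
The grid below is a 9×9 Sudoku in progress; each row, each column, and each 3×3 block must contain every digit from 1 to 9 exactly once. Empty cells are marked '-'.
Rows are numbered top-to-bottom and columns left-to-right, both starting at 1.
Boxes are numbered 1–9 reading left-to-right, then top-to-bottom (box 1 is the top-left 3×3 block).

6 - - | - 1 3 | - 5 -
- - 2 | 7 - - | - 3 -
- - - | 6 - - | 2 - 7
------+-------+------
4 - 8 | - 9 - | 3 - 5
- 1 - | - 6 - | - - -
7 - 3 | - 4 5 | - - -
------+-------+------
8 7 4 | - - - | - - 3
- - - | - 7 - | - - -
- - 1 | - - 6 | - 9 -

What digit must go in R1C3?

7

Cell R1C3 itself could take any of {7, 9} by direct elimination.
Consider where 7 can go in row 1.
R1C2 is out (column 2 already has a 7).
R1C4 is out (column 4 already has a 7).
R1C7 is out (box 3 already has a 7).
R1C9 is out (column 9 already has a 7).
So the only cell in row 1 that can hold 7 is R1C3.
Therefore R1C3 = 7.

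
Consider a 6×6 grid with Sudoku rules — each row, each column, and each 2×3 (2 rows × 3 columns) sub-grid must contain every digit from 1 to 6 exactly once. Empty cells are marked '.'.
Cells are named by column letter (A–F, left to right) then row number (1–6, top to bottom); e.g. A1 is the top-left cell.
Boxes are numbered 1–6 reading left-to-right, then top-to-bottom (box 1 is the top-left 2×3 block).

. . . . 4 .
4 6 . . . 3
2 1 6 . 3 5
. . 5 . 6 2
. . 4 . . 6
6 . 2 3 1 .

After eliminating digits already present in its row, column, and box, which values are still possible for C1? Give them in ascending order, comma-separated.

Row 1 already contains {4}.
Column C already contains {2, 4, 5, 6}.
Its 2×3 block (box 1) already contains {4, 6}.
Removing those from 1–6 leaves {1, 3} as the candidates for C1.

1,3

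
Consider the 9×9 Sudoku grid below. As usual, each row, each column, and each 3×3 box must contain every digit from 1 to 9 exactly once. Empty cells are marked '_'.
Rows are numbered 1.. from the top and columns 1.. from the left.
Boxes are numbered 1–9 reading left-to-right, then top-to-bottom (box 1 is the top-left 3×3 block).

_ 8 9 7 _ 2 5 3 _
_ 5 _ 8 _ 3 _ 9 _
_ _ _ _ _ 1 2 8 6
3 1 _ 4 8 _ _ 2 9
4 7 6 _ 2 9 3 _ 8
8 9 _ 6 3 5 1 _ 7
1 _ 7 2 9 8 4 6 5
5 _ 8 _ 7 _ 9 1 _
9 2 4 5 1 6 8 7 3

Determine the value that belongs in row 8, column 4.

3

Row 8 already contains {1, 5, 7, 8, 9}.
Column 4 already contains {2, 4, 5, 6, 7, 8}.
Its 3×3 block (box 8) already contains {1, 2, 5, 6, 7, 8, 9}.
The only value from 1–9 not eliminated is 3, so row 8, column 4 = 3.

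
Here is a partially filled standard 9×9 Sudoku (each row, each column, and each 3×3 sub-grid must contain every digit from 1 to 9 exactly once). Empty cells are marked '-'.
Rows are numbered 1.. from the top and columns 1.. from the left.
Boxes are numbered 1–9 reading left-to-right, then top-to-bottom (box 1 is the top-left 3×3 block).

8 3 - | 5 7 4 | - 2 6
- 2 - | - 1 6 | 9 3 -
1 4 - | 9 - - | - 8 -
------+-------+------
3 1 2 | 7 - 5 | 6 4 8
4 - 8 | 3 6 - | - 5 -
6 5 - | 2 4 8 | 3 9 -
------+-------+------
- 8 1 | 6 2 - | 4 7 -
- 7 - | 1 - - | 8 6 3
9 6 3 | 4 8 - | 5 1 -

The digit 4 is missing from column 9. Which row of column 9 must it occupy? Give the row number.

Consider where 4 can go in column 9.
row 3, column 9 is out (row 3 already has a 4).
row 5, column 9 is out (row 5 already has a 4).
row 6, column 9 is out (row 6 already has a 4).
row 7, column 9 is out (row 7 already has a 4).
row 9, column 9 is out (row 9 already has a 4).
So the only cell in column 9 that can hold 4 is row 2, column 9.
That is row 2.

2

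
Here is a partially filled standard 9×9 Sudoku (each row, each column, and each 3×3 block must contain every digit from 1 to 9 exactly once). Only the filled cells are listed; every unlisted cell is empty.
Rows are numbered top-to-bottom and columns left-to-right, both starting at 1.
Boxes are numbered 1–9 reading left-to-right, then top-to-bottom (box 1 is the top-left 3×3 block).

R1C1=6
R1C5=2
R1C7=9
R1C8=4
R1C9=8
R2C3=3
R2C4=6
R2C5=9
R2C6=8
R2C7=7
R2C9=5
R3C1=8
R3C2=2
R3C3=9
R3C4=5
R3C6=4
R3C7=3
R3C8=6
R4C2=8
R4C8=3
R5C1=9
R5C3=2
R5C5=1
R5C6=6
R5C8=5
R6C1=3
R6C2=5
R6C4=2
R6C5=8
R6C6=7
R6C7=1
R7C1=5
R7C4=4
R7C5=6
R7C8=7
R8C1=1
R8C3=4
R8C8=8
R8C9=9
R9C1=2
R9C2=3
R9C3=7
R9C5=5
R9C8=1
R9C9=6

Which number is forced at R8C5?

3

Cell R8C5 itself could take any of {3, 7} by direct elimination.
Consider where 3 can go in column 5.
R3C5 is out (row 3 already has a 3).
R4C5 is out (row 4 already has a 3).
So the only cell in column 5 that can hold 3 is R8C5.
Therefore R8C5 = 3.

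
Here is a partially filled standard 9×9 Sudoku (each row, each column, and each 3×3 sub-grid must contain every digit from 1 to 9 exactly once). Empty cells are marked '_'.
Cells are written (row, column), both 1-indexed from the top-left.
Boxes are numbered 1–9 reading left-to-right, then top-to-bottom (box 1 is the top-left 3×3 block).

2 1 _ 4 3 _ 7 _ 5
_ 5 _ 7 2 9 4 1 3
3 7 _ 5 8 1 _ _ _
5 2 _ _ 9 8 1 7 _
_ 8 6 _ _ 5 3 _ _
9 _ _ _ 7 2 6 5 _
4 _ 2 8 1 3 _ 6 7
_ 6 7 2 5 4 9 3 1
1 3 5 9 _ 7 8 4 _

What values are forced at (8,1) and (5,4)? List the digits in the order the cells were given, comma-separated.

For (8,1):
  Row 8 already contains {1, 2, 3, 4, 5, 6, 7, 9}.
  Column 1 already contains {1, 2, 3, 4, 5, 9}.
  Its 3×3 block (box 7) already contains {1, 2, 3, 4, 5, 6, 7}.
  The only value from 1–9 not eliminated is 8, so (8,1) = 8.
For (5,4):
  Row 5 already contains {3, 5, 6, 8}.
  Column 4 already contains {2, 4, 5, 7, 8, 9}.
  Its 3×3 block (box 5) already contains {2, 5, 7, 8, 9}.
  The only value from 1–9 not eliminated is 1, so (5,4) = 1.

8,1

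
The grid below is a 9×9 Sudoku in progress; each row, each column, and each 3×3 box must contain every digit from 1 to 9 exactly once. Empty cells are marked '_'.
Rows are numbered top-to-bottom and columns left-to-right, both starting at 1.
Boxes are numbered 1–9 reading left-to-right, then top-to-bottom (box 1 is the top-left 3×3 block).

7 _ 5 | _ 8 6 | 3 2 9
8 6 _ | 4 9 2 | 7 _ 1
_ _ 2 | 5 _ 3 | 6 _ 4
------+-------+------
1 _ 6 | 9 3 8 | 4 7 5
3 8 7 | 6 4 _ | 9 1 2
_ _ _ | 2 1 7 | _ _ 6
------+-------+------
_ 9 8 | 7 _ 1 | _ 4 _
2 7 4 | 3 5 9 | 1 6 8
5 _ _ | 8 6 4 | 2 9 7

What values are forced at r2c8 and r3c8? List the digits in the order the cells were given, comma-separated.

For r2c8:
  Row 2 already contains {1, 2, 4, 6, 7, 8, 9}.
  Column 8 already contains {1, 2, 4, 6, 7, 9}.
  Its 3×3 block (box 3) already contains {1, 2, 3, 4, 6, 7, 9}.
  The only value from 1–9 not eliminated is 5, so r2c8 = 5.
For r3c8:
  Row 3 already contains {2, 3, 4, 5, 6}.
  Column 8 already contains {1, 2, 4, 6, 7, 9}.
  Its 3×3 block (box 3) already contains {1, 2, 3, 4, 6, 7, 9}.
  The only value from 1–9 not eliminated is 8, so r3c8 = 8.

5,8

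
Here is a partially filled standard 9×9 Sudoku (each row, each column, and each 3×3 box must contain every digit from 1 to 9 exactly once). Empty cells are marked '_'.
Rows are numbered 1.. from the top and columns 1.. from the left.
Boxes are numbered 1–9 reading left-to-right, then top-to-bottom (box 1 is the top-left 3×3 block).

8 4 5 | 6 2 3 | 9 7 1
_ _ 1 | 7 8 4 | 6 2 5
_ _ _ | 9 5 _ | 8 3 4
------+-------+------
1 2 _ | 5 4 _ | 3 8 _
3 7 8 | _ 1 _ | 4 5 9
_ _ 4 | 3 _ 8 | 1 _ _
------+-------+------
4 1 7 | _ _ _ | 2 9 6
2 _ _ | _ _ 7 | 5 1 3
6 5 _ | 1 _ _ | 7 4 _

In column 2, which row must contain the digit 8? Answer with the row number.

Consider where 8 can go in column 2.
row 2, column 2 is out (row 2 already has a 8).
row 3, column 2 is out (row 3 already has a 8).
row 6, column 2 is out (row 6 already has a 8).
So the only cell in column 2 that can hold 8 is row 8, column 2.
That is row 8.

8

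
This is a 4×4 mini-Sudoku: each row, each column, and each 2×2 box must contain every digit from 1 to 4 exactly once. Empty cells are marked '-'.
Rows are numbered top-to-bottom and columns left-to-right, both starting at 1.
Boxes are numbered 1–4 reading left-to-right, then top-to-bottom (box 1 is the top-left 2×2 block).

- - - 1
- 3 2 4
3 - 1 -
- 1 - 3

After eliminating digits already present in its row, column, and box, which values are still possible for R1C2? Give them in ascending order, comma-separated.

2,4

Row 1 already contains {1}.
Column 2 already contains {1, 3}.
Its 2×2 block (box 1) already contains {3}.
Removing those from 1–4 leaves {2, 4} as the candidates for R1C2.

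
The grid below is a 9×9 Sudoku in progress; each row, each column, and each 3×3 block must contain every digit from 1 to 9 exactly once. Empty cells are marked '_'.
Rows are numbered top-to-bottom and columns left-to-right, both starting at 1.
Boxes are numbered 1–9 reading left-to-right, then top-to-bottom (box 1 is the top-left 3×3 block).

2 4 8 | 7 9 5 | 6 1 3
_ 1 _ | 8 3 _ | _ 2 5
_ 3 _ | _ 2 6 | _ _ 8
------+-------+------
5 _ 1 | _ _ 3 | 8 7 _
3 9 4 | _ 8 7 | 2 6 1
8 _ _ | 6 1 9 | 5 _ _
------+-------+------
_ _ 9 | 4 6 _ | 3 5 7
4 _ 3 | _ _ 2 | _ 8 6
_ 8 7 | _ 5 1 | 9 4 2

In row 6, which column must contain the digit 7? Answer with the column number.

2

Consider where 7 can go in row 6.
r6c3 is out (column 3 already has a 7).
r6c8 is out (column 8 already has a 7).
r6c9 is out (column 9 already has a 7).
So the only cell in row 6 that can hold 7 is r6c2.
That is column 2.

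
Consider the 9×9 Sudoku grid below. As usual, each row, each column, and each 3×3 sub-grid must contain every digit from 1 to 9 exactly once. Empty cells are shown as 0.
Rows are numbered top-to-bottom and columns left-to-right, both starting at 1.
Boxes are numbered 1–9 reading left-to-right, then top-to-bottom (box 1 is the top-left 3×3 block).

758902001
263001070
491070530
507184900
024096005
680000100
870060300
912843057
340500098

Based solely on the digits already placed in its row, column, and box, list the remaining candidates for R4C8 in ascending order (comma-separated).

Row 4 already contains {1, 4, 5, 7, 8, 9}.
Column 8 already contains {3, 5, 7, 9}.
Its 3×3 block (box 6) already contains {1, 5, 9}.
Removing those from 1–9 leaves {2, 6} as the candidates for R4C8.

2,6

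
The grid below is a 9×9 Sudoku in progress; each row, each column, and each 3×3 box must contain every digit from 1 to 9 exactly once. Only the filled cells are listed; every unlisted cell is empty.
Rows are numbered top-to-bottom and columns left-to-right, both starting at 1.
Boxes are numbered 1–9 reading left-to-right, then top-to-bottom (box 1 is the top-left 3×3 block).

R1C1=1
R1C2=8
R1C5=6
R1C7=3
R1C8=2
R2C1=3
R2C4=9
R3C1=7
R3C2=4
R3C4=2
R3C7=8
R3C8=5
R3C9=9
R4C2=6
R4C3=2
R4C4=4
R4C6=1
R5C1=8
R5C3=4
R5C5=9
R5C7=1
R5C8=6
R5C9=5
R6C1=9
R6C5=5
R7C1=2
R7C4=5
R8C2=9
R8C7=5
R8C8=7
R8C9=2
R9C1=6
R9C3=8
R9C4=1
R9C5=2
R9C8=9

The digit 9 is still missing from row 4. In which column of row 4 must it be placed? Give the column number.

Consider where 9 can go in row 4.
R4C1 is out (column 1 already has a 9).
R4C5 is out (column 5 already has a 9).
R4C8 is out (column 8 already has a 9).
R4C9 is out (column 9 already has a 9).
So the only cell in row 4 that can hold 9 is R4C7.
That is column 7.

7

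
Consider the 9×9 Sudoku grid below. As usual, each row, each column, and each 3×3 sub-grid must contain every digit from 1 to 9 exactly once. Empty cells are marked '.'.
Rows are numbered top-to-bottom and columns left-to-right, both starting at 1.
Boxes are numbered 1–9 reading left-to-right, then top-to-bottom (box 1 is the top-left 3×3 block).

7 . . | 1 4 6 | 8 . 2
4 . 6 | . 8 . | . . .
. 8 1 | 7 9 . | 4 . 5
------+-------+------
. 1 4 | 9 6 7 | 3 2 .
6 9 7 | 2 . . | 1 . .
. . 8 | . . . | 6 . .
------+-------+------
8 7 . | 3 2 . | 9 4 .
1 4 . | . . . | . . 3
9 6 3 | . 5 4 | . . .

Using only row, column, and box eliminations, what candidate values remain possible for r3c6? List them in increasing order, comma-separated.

Row 3 already contains {1, 4, 5, 7, 8, 9}.
Column 6 already contains {4, 6, 7}.
Its 3×3 block (box 2) already contains {1, 4, 6, 7, 8, 9}.
Removing those from 1–9 leaves {2, 3} as the candidates for r3c6.

2,3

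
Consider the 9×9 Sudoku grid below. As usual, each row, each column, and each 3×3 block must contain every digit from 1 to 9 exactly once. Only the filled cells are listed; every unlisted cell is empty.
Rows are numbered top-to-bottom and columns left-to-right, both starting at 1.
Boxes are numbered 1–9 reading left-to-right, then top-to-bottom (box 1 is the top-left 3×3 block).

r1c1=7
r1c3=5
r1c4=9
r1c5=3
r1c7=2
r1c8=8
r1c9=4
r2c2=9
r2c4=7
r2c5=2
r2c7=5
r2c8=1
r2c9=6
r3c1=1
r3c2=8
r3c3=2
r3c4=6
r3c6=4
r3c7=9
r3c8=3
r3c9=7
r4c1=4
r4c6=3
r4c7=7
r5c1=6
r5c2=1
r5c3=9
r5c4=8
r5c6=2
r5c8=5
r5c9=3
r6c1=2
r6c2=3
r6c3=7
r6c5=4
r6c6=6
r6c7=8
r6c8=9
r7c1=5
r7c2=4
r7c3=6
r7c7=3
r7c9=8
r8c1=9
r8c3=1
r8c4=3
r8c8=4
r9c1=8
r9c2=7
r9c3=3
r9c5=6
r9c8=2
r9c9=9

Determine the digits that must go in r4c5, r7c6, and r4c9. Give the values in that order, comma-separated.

For r4c5:
  Consider where 9 can go in row 4.
  r4c2 is out (column 2 already has a 9).
  r4c3 is out (column 3 already has a 9).
  r4c4 is out (column 4 already has a 9).
  r4c8 is out (column 8 already has a 9).
  r4c9 is out (column 9 already has a 9).
  So the only cell in row 4 that can hold 9 is r4c5.
  So r4c5 = 9.
For r7c6:
  Consider where 9 can go in column 6.
  r1c6 is out (row 1 already has a 9).
  r2c6 is out (row 2 already has a 9).
  r8c6 is out (row 8 already has a 9).
  r9c6 is out (row 9 already has a 9).
  So the only cell in column 6 that can hold 9 is r7c6.
  So r7c6 = 9.
For r4c9:
  Consider where 2 can go in box 6.
  r4c8 is out (column 8 already has a 2).
  r5c7 is out (row 5 already has a 2).
  r6c9 is out (row 6 already has a 2).
  So the only cell in box 6 that can hold 2 is r4c9.
  So r4c9 = 2.

9,9,2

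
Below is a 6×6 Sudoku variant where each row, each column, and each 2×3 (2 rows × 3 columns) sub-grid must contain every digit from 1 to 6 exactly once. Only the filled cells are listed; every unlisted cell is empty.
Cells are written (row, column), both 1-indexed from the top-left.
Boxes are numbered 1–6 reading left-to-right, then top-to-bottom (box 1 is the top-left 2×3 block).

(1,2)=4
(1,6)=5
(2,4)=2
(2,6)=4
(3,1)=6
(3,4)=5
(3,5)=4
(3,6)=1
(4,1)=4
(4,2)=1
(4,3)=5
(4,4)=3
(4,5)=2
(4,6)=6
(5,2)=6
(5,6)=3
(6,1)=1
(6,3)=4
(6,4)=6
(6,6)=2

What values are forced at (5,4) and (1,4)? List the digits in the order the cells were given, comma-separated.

For (5,4):
  Consider where 4 can go in row 5.
  (5,1) is out (column 1 already has a 4).
  (5,3) is out (column 3 already has a 4).
  (5,5) is out (column 5 already has a 4).
  So the only cell in row 5 that can hold 4 is (5,4).
  So (5,4) = 4.
For (1,4):
  Row 1 already contains {4, 5}.
  Column 4 already contains {2, 3, 5, 6}.
  Its 2×3 block (box 2) already contains {2, 4, 5}.
  The only value from 1–6 not eliminated is 1, so (1,4) = 1.

4,1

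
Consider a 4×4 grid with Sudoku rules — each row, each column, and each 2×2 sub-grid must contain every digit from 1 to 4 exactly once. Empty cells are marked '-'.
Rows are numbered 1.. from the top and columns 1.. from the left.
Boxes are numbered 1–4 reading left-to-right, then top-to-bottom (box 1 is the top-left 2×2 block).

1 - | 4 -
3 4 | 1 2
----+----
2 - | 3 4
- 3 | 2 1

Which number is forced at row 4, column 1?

4

Row 4 already contains {1, 2, 3}.
Column 1 already contains {1, 2, 3}.
Its 2×2 block (box 3) already contains {2, 3}.
The only value from 1–4 not eliminated is 4, so row 4, column 1 = 4.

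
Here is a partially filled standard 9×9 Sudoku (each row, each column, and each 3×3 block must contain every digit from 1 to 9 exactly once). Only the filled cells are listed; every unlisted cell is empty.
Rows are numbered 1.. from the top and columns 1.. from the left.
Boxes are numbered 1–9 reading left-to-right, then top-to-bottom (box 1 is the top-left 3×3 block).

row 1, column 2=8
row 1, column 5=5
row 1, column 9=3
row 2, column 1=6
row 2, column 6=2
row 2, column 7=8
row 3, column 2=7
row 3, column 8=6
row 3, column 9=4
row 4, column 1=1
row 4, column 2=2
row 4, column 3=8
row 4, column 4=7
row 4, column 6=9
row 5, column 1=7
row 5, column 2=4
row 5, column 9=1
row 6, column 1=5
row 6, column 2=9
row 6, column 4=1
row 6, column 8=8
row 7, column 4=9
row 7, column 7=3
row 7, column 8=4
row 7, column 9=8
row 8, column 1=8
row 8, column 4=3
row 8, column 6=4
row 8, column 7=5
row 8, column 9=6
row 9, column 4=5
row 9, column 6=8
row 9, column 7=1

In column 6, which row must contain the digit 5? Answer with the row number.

Consider where 5 can go in column 6.
row 1, column 6 is out (row 1 already has a 5).
row 3, column 6 is out (box 2 already has a 5).
row 6, column 6 is out (row 6 already has a 5).
row 7, column 6 is out (box 8 already has a 5).
So the only cell in column 6 that can hold 5 is row 5, column 6.
That is row 5.

5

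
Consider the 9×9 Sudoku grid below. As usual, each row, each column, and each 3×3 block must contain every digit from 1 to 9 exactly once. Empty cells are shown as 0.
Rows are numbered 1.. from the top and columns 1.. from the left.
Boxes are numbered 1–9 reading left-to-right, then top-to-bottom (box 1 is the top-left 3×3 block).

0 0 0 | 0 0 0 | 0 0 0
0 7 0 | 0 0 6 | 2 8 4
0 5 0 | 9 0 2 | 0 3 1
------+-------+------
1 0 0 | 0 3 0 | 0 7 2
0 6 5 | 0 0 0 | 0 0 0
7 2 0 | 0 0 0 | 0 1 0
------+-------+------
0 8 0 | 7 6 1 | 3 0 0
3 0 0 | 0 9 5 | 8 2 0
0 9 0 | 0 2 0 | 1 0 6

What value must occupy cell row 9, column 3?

7

Cell row 9, column 3 itself could take any of {4, 7} by direct elimination.
Consider where 7 can go in row 9.
row 9, column 1 is out (column 1 already has a 7).
row 9, column 4 is out (column 4 already has a 7).
row 9, column 6 is out (box 8 already has a 7).
row 9, column 8 is out (column 8 already has a 7).
So the only cell in row 9 that can hold 7 is row 9, column 3.
Therefore row 9, column 3 = 7.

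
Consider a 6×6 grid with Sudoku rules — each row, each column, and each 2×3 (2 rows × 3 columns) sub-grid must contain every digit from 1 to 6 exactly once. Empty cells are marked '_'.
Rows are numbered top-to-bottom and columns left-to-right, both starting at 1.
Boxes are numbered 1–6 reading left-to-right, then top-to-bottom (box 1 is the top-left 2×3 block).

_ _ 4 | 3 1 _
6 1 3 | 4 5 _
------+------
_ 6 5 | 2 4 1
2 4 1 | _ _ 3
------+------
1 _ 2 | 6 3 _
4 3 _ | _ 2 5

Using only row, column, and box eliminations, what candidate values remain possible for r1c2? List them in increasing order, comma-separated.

Row 1 already contains {1, 3, 4}.
Column 2 already contains {1, 3, 4, 6}.
Its 2×3 block (box 1) already contains {1, 3, 4, 6}.
Removing those from 1–6 leaves {2, 5} as the candidates for r1c2.

2,5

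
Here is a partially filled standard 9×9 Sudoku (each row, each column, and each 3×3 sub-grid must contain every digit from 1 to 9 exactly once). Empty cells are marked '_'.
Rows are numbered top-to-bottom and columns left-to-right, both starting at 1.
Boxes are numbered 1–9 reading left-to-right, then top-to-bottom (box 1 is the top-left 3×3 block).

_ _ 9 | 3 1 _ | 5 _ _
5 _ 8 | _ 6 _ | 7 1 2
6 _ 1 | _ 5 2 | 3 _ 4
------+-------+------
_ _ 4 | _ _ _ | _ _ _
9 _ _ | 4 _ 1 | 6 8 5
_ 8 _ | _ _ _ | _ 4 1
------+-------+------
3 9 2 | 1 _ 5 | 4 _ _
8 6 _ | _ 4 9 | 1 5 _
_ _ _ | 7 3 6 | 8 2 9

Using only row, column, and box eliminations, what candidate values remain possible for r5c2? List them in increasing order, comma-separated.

Row 5 already contains {1, 4, 5, 6, 8, 9}.
Column 2 already contains {6, 8, 9}.
Its 3×3 block (box 4) already contains {4, 8, 9}.
Removing those from 1–9 leaves {2, 3, 7} as the candidates for r5c2.

2,3,7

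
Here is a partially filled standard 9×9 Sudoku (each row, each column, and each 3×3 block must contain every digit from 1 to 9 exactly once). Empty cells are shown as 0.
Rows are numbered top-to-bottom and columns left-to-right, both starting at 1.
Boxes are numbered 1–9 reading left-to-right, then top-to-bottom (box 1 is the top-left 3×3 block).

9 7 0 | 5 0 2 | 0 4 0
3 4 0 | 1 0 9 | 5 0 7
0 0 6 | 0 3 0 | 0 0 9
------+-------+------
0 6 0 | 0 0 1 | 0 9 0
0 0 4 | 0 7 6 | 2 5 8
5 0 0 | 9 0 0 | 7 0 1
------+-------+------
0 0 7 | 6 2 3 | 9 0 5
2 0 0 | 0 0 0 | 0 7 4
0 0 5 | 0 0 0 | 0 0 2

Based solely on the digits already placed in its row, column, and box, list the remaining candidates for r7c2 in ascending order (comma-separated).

1,8

Row 7 already contains {2, 3, 5, 6, 7, 9}.
Column 2 already contains {4, 6, 7}.
Its 3×3 block (box 7) already contains {2, 5, 7}.
Removing those from 1–9 leaves {1, 8} as the candidates for r7c2.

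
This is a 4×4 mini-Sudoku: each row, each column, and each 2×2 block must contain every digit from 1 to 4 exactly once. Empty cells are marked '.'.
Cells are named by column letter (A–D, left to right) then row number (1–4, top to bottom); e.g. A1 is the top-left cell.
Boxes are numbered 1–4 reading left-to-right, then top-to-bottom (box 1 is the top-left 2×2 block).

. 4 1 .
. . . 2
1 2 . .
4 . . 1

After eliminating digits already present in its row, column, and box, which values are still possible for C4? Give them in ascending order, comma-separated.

Row 4 already contains {1, 4}.
Column C already contains {1}.
Its 2×2 block (box 4) already contains {1}.
Removing those from 1–4 leaves {2, 3} as the candidates for C4.

2,3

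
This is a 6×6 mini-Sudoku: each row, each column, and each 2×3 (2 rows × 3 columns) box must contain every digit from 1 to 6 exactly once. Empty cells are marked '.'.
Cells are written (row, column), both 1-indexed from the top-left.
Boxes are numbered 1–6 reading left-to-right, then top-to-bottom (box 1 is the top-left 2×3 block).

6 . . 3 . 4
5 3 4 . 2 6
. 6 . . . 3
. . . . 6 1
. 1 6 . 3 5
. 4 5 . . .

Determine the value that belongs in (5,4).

4

Cell (5,4) itself could take any of {2, 4} by direct elimination.
Consider where 4 can go in box 6.
(6,4) is out (row 6 already has a 4).
(6,5) is out (row 6 already has a 4).
(6,6) is out (row 6 already has a 4).
So the only cell in box 6 that can hold 4 is (5,4).
Therefore (5,4) = 4.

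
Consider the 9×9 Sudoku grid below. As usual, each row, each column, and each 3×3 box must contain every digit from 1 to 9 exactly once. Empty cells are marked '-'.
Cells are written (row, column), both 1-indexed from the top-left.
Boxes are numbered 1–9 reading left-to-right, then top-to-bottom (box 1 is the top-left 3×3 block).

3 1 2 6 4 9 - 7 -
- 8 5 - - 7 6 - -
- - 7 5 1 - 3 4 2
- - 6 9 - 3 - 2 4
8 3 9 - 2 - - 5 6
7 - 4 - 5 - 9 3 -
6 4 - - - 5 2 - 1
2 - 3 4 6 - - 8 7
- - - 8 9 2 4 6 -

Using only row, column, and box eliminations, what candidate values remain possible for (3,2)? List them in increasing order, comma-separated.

6,9

Row 3 already contains {1, 2, 3, 4, 5, 7}.
Column 2 already contains {1, 3, 4, 8}.
Its 3×3 block (box 1) already contains {1, 2, 3, 5, 7, 8}.
Removing those from 1–9 leaves {6, 9} as the candidates for (3,2).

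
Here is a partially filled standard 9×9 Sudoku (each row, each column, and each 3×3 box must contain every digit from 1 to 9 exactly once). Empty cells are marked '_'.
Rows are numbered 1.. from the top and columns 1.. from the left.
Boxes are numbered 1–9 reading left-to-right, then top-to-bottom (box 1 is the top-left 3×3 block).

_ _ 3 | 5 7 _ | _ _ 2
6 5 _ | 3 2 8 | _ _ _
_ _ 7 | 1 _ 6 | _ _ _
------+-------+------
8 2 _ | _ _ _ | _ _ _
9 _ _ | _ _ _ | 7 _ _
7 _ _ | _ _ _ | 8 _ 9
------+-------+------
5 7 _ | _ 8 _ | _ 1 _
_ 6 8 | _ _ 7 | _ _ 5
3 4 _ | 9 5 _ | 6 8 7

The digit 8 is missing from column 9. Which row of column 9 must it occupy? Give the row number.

3

Consider where 8 can go in column 9.
row 2, column 9 is out (row 2 already has a 8).
row 4, column 9 is out (row 4 already has a 8).
row 5, column 9 is out (box 6 already has a 8).
row 7, column 9 is out (row 7 already has a 8).
So the only cell in column 9 that can hold 8 is row 3, column 9.
That is row 3.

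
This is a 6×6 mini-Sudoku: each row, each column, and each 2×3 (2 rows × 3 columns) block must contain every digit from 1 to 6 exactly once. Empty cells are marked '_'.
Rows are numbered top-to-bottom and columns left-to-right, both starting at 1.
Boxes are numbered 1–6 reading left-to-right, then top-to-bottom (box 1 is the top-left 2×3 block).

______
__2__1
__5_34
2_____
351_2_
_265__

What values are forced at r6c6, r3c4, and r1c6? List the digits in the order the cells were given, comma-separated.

For r6c6:
  Row 6 already contains {2, 5, 6}.
  Column 6 already contains {1, 4}.
  Its 2×3 block (box 6) already contains {2, 5}.
  The only value from 1–6 not eliminated is 3, so r6c6 = 3.
For r3c4:
  Consider where 2 can go in box 4.
  r4c4 is out (row 4 already has a 2).
  r4c5 is out (row 4 already has a 2).
  r4c6 is out (row 4 already has a 2).
  So the only cell in box 4 that can hold 2 is r3c4.
  So r3c4 = 2.
For r1c6:
  Consider where 2 can go in column 6.
  r4c6 is out (row 4 already has a 2).
  r5c6 is out (row 5 already has a 2).
  r6c6 is out (row 6 already has a 2).
  So the only cell in column 6 that can hold 2 is r1c6.
  So r1c6 = 2.

3,2,2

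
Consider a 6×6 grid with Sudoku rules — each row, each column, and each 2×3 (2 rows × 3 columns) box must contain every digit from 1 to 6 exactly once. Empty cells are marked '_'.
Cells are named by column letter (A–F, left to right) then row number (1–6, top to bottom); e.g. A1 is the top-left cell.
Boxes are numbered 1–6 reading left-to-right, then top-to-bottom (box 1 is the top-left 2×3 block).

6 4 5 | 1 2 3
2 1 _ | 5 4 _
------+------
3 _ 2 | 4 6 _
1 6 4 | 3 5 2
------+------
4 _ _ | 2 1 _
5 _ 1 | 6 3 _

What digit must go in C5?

Cell C5 itself could take any of {3, 6} by direct elimination.
Consider where 6 can go in row 5.
B5 is out (column B already has a 6).
F5 is out (box 6 already has a 6).
So the only cell in row 5 that can hold 6 is C5.
Therefore C5 = 6.

6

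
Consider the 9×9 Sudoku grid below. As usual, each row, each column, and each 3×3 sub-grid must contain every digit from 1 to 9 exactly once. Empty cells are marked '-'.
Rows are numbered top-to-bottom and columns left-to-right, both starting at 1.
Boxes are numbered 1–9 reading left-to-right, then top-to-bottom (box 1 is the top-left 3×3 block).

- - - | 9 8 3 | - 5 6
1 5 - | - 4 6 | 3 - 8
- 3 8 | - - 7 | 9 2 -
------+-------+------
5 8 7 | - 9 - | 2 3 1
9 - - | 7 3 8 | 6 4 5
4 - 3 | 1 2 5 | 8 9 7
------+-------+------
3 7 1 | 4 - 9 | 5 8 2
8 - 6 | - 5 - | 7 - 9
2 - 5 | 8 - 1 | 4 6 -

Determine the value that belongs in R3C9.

4

Row 3 already contains {2, 3, 7, 8, 9}.
Column 9 already contains {1, 2, 5, 6, 7, 8, 9}.
Its 3×3 block (box 3) already contains {2, 3, 5, 6, 8, 9}.
The only value from 1–9 not eliminated is 4, so R3C9 = 4.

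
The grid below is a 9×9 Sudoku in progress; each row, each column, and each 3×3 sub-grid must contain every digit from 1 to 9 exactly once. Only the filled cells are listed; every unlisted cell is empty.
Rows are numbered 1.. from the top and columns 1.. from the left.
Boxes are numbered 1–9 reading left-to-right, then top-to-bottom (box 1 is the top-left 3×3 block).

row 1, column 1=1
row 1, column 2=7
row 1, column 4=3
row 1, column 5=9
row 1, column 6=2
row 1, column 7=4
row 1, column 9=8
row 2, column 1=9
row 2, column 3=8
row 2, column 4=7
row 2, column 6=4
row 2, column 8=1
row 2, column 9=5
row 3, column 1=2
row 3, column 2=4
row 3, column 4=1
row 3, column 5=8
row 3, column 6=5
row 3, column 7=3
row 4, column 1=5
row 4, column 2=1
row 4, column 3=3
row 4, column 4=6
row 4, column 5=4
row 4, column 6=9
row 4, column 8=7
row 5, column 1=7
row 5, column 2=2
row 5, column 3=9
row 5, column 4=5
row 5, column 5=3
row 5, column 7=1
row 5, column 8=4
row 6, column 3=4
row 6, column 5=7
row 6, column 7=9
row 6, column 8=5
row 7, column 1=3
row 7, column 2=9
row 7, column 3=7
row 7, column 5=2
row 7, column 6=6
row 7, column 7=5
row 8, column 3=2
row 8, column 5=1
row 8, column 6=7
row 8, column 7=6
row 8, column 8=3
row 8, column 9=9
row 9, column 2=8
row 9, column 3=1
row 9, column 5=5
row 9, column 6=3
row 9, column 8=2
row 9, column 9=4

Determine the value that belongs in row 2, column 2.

3

Cell row 2, column 2 itself could take any of {3, 6} by direct elimination.
Consider where 3 can go in row 2.
row 2, column 5 is out (column 5 already has a 3).
row 2, column 7 is out (column 7 already has a 3).
So the only cell in row 2 that can hold 3 is row 2, column 2.
Therefore row 2, column 2 = 3.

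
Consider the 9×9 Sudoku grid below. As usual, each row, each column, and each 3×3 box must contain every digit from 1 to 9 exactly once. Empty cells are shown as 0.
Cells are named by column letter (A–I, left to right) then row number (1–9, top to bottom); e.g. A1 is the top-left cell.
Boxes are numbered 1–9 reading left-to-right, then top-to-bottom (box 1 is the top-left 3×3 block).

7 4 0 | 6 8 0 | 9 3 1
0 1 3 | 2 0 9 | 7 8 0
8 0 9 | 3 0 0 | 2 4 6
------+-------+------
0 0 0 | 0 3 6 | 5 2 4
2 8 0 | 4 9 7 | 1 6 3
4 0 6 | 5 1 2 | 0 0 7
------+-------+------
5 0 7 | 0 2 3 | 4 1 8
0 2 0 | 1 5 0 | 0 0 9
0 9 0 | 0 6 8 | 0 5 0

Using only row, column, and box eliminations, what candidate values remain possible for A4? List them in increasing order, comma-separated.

Row 4 already contains {2, 3, 4, 5, 6}.
Column A already contains {2, 4, 5, 7, 8}.
Its 3×3 block (box 4) already contains {2, 4, 6, 8}.
Removing those from 1–9 leaves {1, 9} as the candidates for A4.

1,9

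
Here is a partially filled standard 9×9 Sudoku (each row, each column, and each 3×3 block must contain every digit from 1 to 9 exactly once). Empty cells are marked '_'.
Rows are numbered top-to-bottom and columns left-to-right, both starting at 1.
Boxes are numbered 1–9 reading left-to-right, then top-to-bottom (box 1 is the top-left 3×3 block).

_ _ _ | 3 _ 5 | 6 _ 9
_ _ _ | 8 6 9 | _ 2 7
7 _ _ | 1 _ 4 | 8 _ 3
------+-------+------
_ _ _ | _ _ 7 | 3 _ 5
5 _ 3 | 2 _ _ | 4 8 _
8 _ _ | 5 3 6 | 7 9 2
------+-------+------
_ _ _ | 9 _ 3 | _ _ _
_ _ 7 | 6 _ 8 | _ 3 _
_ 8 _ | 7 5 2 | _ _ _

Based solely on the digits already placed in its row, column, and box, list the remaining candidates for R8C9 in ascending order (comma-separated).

1,4

Row 8 already contains {3, 6, 7, 8}.
Column 9 already contains {2, 3, 5, 7, 9}.
Its 3×3 block (box 9) already contains {3}.
Removing those from 1–9 leaves {1, 4} as the candidates for R8C9.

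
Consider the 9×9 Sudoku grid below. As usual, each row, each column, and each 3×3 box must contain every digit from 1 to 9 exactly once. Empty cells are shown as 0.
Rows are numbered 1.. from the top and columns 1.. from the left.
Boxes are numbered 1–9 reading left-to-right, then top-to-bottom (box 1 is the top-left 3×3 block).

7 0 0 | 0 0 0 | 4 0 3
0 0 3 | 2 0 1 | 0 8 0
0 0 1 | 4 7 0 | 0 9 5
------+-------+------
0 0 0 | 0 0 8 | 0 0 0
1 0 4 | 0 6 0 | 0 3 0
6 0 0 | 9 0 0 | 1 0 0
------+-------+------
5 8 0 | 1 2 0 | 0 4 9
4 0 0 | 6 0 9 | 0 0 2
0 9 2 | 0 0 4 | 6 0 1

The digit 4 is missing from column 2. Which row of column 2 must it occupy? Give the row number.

Consider where 4 can go in column 2.
row 1, column 2 is out (row 1 already has a 4). row 3, column 2 is out (row 3 already has a 4). row 4, column 2 is out (box 4 already has a 4). row 5, column 2 is out (row 5 already has a 4). The remaining empty cells in column 2 are similarly blocked.
So the only cell in column 2 that can hold 4 is row 2, column 2.
That is row 2.

2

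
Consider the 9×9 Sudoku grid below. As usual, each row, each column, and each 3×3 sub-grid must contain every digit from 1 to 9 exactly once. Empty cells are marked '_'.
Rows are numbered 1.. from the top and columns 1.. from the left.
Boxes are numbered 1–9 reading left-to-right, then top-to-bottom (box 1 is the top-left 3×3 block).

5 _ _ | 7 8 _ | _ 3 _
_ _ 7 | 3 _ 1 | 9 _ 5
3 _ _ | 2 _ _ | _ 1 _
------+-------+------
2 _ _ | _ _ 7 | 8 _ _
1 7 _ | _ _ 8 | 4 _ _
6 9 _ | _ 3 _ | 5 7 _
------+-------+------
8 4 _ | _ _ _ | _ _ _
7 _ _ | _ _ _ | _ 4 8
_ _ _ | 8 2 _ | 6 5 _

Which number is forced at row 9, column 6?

Cell row 9, column 6 itself could take any of {3, 4, 9} by direct elimination.
Consider where 4 can go in row 9.
row 9, column 1 is out (box 7 already has a 4).
row 9, column 2 is out (column 2 already has a 4).
row 9, column 3 is out (box 7 already has a 4).
row 9, column 9 is out (box 9 already has a 4).
So the only cell in row 9 that can hold 4 is row 9, column 6.
Therefore row 9, column 6 = 4.

4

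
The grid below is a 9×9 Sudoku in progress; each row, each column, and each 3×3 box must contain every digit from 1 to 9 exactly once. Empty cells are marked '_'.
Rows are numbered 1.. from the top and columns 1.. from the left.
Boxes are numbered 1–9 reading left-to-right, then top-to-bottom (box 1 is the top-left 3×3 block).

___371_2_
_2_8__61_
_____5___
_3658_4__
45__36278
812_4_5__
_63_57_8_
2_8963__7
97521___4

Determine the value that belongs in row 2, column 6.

Cell row 2, column 6 itself could take any of {4, 9} by direct elimination.
Consider where 4 can go in column 6.
row 4, column 6 is out (row 4 already has a 4).
row 6, column 6 is out (row 6 already has a 4).
row 9, column 6 is out (row 9 already has a 4).
So the only cell in column 6 that can hold 4 is row 2, column 6.
Therefore row 2, column 6 = 4.

4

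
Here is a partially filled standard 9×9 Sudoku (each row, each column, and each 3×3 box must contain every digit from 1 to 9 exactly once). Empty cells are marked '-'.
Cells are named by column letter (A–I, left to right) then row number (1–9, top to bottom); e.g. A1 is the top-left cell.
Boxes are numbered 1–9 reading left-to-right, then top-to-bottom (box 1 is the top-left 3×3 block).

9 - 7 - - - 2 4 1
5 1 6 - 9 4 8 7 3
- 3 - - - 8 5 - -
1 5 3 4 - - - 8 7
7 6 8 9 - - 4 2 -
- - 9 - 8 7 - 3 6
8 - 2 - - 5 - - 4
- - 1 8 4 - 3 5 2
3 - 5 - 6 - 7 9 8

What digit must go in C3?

Row 3 already contains {3, 5, 8}.
Column C already contains {1, 2, 3, 5, 6, 7, 8, 9}.
Its 3×3 block (box 1) already contains {1, 3, 5, 6, 7, 9}.
The only value from 1–9 not eliminated is 4, so C3 = 4.

4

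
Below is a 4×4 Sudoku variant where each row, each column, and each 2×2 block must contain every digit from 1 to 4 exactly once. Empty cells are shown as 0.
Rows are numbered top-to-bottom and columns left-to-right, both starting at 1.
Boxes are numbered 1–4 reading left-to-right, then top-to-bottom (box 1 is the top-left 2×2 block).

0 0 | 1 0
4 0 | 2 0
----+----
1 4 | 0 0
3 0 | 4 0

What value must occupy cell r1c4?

4

Cell r1c4 itself could take any of {3, 4} by direct elimination.
Consider where 4 can go in box 2.
r2c4 is out (row 2 already has a 4).
So the only cell in box 2 that can hold 4 is r1c4.
Therefore r1c4 = 4.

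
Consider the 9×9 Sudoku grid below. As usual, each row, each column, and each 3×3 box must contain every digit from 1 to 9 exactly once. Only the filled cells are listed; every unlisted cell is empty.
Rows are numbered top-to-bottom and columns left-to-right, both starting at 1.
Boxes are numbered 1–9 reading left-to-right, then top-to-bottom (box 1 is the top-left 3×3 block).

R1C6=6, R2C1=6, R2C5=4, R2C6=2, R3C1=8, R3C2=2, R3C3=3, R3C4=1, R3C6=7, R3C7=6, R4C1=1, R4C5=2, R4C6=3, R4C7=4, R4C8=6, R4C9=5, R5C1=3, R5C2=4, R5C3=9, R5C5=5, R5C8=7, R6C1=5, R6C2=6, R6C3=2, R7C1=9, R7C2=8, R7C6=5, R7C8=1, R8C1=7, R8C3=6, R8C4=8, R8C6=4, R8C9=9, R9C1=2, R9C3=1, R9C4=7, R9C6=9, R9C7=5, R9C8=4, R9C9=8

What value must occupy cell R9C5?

Cell R9C5 itself could take any of {3, 6} by direct elimination.
Consider where 6 can go in row 9.
R9C2 is out (column 2 already has a 6).
So the only cell in row 9 that can hold 6 is R9C5.
Therefore R9C5 = 6.

6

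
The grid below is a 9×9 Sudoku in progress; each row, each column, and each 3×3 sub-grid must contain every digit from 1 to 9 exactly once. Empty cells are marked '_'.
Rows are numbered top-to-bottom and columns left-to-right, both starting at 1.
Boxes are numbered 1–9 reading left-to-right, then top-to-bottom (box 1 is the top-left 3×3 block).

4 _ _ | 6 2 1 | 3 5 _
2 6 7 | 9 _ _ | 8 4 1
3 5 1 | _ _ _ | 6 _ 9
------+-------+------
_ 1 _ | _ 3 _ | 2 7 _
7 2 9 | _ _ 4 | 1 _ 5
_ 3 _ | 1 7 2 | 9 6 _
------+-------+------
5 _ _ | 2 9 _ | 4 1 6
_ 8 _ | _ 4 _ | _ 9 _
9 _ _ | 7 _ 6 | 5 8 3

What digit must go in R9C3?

Cell R9C3 itself could take any of {2, 4} by direct elimination.
Consider where 2 can go in row 9.
R9C2 is out (column 2 already has a 2).
R9C5 is out (column 5 already has a 2).
So the only cell in row 9 that can hold 2 is R9C3.
Therefore R9C3 = 2.

2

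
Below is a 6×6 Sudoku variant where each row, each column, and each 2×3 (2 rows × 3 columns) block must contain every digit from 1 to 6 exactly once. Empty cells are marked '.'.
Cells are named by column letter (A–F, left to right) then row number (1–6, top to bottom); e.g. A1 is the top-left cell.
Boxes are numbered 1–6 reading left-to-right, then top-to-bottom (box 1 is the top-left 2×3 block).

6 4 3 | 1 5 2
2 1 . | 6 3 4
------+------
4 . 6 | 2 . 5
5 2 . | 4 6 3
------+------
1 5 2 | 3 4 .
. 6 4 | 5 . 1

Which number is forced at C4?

1

Row 4 already contains {2, 3, 4, 5, 6}.
Column C already contains {2, 3, 4, 6}.
Its 2×3 block (box 3) already contains {2, 4, 5, 6}.
The only value from 1–6 not eliminated is 1, so C4 = 1.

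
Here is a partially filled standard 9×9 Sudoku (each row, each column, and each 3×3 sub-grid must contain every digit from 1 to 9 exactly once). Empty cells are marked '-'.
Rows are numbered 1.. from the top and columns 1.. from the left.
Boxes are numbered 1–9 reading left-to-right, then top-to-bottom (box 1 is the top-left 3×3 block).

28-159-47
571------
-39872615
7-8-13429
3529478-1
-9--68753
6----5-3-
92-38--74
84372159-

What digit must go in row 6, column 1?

1

Cell row 6, column 1 itself could take any of {1, 4} by direct elimination.
Consider where 1 can go in column 1.
row 3, column 1 is out (row 3 already has a 1).
So the only cell in column 1 that can hold 1 is row 6, column 1.
Therefore row 6, column 1 = 1.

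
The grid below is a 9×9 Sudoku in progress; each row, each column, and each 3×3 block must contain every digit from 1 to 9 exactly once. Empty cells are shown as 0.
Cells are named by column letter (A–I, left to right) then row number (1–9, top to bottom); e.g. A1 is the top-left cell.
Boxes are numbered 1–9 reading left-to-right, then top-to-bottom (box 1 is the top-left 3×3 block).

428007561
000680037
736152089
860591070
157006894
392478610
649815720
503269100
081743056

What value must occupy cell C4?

Row 4 already contains {1, 5, 6, 7, 8, 9}.
Column C already contains {1, 2, 3, 6, 7, 8, 9}.
Its 3×3 block (box 4) already contains {1, 2, 3, 5, 6, 7, 8, 9}.
The only value from 1–9 not eliminated is 4, so C4 = 4.

4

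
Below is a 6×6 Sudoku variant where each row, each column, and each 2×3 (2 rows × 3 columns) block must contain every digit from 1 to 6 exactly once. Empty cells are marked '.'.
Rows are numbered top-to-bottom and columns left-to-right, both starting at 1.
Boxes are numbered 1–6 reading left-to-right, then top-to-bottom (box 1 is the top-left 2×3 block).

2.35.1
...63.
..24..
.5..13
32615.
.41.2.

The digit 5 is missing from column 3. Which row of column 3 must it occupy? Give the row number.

2

Consider where 5 can go in column 3.
R4C3 is out (row 4 already has a 5).
So the only cell in column 3 that can hold 5 is R2C3.
That is row 2.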